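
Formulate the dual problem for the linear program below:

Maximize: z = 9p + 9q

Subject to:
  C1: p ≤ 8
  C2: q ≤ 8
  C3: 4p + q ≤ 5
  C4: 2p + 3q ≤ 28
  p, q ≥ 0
Minimize: z = 8y1 + 8y2 + 5y3 + 28y4

Subject to:
  C1: -y1 - 4y3 - 2y4 ≤ -9
  C2: -y2 - y3 - 3y4 ≤ -9
  y1, y2, y3, y4 ≥ 0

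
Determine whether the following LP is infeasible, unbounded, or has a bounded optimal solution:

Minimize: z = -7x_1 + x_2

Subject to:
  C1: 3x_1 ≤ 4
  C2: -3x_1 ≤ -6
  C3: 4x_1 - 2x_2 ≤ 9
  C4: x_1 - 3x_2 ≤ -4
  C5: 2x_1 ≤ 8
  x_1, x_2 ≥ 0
C1 requires 3x_1 ≤ 4, while C2 (-3x_1 ≤ -6) is equivalent to 3x_1 ≥ 6. Together they would need 6 ≤ 3x_1 ≤ 4, which is impossible since 6 > 4. No point satisfies all constraints.

Infeasible — the constraint set is empty.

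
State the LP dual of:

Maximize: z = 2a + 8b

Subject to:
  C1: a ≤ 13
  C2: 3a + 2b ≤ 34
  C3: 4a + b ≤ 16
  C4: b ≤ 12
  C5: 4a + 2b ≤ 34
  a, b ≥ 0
Minimize: z = 13y1 + 34y2 + 16y3 + 12y4 + 34y5

Subject to:
  C1: -y1 - 3y2 - 4y3 - 4y5 ≤ -2
  C2: -2y2 - y3 - y4 - 2y5 ≤ -8
  y1, y2, y3, y4, y5 ≥ 0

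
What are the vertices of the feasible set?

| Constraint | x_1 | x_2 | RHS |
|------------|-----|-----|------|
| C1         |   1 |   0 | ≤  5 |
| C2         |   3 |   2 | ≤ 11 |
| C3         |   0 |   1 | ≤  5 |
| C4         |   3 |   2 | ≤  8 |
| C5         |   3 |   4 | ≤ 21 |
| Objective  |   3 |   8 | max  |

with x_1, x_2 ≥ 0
Each vertex is the intersection of two constraint boundaries that also satisfies all remaining constraints:
  x_1 = 0 and x_2 = 0 → (0, 0)
  3x_1 + 2x_2 = 8 and x_2 = 0 → (2.667, 0)
  3x_1 + 2x_2 = 8 and x_1 = 0 → (0, 4)

Vertices: (0, 0), (2.667, 0), (0, 4)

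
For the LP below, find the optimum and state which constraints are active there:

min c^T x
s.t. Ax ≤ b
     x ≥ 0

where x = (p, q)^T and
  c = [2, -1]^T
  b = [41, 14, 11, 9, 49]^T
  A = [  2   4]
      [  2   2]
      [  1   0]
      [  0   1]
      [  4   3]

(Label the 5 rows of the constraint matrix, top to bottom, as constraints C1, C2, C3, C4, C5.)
Optimal: p = 0, q = 7
Slack at optimum:
  C1: slack = 13
  C2: slack = 0 (binding)
  C3: slack = 11
  C4: slack = 2
  C5: slack = 28
  p ≥ 0: p = 0 (binding)
  q ≥ 0: q = 7
Binding constraints: C2, p ≥ 0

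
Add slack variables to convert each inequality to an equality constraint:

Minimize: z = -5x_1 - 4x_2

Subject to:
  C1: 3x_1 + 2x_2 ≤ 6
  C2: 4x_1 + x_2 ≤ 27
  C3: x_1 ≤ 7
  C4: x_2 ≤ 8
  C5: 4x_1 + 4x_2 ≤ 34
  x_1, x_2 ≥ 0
min z = -5x_1 - 4x_2

s.t.
  3x_1 + 2x_2 + s1 = 6
  4x_1 + x_2 + s2 = 27
  x_1 + s3 = 7
  x_2 + s4 = 8
  4x_1 + 4x_2 + s5 = 34
  x_1, x_2, s1, s2, s3, s4, s5 ≥ 0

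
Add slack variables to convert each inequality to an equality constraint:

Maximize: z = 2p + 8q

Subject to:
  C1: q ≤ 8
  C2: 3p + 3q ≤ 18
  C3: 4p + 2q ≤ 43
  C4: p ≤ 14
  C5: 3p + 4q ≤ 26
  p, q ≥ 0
max z = 2p + 8q

s.t.
  q + s1 = 8
  3p + 3q + s2 = 18
  4p + 2q + s3 = 43
  p + s4 = 14
  3p + 4q + s5 = 26
  p, q, s1, s2, s3, s4, s5 ≥ 0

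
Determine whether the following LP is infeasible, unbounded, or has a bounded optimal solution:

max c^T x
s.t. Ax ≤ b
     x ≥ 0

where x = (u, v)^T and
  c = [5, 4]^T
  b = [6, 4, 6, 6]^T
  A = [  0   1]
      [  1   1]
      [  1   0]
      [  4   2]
The point (0, 3) satisfies every constraint, so the LP is feasible; the constraints give u ≤ 6 and v ≤ 6, which with u, v ≥ 0 keep the feasible region inside a bounded box. A feasible, bounded LP attains a finite optimum at a vertex.

Evaluating z = 5u + 4v at each vertex:
  (0, 0): z = 0
  (1.5, 0): z = 7.5
  (0, 3): z = 12

Bounded optimum: z* = 12 at (0, 3).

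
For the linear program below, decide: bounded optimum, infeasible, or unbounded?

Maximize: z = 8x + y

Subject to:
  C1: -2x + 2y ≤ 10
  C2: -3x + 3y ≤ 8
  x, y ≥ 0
Feasible point: (0, 0) satisfies every constraint, so the LP is feasible.
Direction d = (1, 0): for each constraint row a, a·d ≤ 0 —
  (-2)(1) + (2)(0) = -2 ≤ 0
  (-3)(1) + (3)(0) = -3 ≤ 0
and d ≥ 0, so (0, 0) + t·d stays feasible for every t ≥ 0. Along this ray z = 8x + y changes by 8 per unit t, so z → +∞.

Unbounded — the objective can increase without bound over the feasible region.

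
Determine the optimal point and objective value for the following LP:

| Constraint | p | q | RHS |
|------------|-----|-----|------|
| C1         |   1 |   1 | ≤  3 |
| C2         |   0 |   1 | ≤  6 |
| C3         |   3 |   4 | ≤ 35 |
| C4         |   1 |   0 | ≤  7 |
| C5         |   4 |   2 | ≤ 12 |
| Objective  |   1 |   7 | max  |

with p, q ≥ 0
Each vertex is the intersection of two constraint boundaries that also satisfies all remaining constraints:
  p = 0 and q = 0 → (0, 0)
  p + q = 3 and 4p + 2q = 12 → (3, 0)
  p + q = 3 and p = 0 → (0, 3)

Evaluating z = p + 7q at each vertex:
  (0, 0): z = 0
  (3, 0): z = 3
  (0, 3): z = 21

The maximum is at (0, 3) with z = 21.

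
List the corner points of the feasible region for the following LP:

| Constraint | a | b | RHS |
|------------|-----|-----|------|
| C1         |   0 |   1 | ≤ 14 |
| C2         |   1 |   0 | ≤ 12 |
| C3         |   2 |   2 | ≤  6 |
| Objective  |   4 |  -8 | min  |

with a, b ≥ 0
Each vertex is the intersection of two constraint boundaries that also satisfies all remaining constraints:
  a = 0 and b = 0 → (0, 0)
  2a + 2b = 6 and b = 0 → (3, 0)
  2a + 2b = 6 and a = 0 → (0, 3)

Vertices: (0, 0), (3, 0), (0, 3)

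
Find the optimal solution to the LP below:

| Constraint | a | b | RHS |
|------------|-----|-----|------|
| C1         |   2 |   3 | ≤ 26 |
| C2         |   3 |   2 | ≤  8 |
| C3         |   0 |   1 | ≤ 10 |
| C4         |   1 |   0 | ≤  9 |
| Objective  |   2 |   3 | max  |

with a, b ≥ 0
Each vertex is the intersection of two constraint boundaries that also satisfies all remaining constraints:
  a = 0 and b = 0 → (0, 0)
  3a + 2b = 8 and b = 0 → (2.667, 0)
  3a + 2b = 8 and a = 0 → (0, 4)

Evaluating z = 2a + 3b at each vertex:
  (0, 0): z = 0
  (2.667, 0): z = 5.333
  (0, 4): z = 12

The maximum is at (0, 4) with z = 12.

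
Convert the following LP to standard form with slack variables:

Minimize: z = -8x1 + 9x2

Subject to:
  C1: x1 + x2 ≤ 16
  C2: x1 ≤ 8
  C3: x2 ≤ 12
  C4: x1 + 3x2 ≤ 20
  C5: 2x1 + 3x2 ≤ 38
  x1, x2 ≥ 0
min z = -8x1 + 9x2

s.t.
  x1 + x2 + s1 = 16
  x1 + s2 = 8
  x2 + s3 = 12
  x1 + 3x2 + s4 = 20
  2x1 + 3x2 + s5 = 38
  x1, x2, s1, s2, s3, s4, s5 ≥ 0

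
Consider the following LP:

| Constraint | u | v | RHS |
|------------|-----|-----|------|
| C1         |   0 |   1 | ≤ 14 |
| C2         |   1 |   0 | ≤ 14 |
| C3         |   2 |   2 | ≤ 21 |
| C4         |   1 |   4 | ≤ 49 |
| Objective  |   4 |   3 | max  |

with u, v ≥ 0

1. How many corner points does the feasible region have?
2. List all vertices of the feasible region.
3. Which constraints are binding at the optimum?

1. 3
2. (0, 0), (10.5, 0), (0, 10.5)
3. C3, v ≥ 0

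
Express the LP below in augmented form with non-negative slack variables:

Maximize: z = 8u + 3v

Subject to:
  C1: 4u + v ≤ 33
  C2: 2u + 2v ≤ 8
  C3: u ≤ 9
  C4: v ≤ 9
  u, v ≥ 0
max z = 8u + 3v

s.t.
  4u + v + s1 = 33
  2u + 2v + s2 = 8
  u + s3 = 9
  v + s4 = 9
  u, v, s1, s2, s3, s4 ≥ 0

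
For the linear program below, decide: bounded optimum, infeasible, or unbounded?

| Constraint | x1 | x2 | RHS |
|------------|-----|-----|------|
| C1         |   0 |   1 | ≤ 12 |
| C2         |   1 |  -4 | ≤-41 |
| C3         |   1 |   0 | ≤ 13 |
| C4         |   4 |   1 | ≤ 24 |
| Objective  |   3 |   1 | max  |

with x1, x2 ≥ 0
The point (3, 12) satisfies every constraint, so the LP is feasible; the constraints give x1 ≤ 13 and x2 ≤ 12, which with x1, x2 ≥ 0 keep the feasible region inside a bounded box. A feasible, bounded LP attains a finite optimum at a vertex.

Evaluating z = 3x1 + x2 at each vertex:
  (0, 10.25): z = 10.25
  (3.235, 11.06): z = 20.76
  (3, 12): z = 21
  (0, 12): z = 12

The LP has an optimal solution: (3, 12) with z = 21.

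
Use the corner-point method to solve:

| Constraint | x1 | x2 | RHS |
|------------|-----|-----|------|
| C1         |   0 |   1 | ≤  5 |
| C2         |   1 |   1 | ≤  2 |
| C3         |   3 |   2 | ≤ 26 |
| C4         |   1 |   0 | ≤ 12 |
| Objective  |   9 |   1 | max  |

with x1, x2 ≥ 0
Each vertex is the intersection of two constraint boundaries that also satisfies all remaining constraints:
  x1 = 0 and x2 = 0 → (0, 0)
  x1 + x2 = 2 and x2 = 0 → (2, 0)
  x1 + x2 = 2 and x1 = 0 → (0, 2)

Evaluating z = 9x1 + x2 at each vertex:
  (0, 0): z = 0
  (2, 0): z = 18
  (0, 2): z = 2

The maximum is at (2, 0) with z = 18.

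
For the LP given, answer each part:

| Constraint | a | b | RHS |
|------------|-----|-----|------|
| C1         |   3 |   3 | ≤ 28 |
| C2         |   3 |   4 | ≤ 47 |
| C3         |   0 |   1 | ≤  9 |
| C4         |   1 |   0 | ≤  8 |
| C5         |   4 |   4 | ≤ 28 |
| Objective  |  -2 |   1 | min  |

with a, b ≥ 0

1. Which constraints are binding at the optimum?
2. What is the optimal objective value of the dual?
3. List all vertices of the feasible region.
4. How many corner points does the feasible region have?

1. C5, b ≥ 0
2. -14 (by strong duality, equal to the primal optimum)
3. (0, 0), (7, 0), (0, 7)
4. 3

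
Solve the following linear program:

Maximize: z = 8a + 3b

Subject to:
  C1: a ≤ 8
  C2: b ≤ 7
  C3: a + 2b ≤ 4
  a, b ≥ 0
Each vertex is the intersection of two constraint boundaries that also satisfies all remaining constraints:
  a = 0 and b = 0 → (0, 0)
  a + 2b = 4 and b = 0 → (4, 0)
  a + 2b = 4 and a = 0 → (0, 2)

Evaluating z = 8a + 3b at each vertex:
  (0, 0): z = 0
  (4, 0): z = 32
  (0, 2): z = 6

The maximum is at (4, 0) with z = 32.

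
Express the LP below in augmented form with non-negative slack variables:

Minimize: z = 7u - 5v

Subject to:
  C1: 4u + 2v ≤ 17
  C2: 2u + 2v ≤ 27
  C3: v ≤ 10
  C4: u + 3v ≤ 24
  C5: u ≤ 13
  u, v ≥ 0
min z = 7u - 5v

s.t.
  4u + 2v + s1 = 17
  2u + 2v + s2 = 27
  v + s3 = 10
  u + 3v + s4 = 24
  u + s5 = 13
  u, v, s1, s2, s3, s4, s5 ≥ 0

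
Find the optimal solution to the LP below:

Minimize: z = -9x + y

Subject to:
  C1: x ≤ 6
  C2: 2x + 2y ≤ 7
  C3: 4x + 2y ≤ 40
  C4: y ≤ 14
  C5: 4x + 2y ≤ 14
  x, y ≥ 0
x = 3.5, y = 0, z = -31.5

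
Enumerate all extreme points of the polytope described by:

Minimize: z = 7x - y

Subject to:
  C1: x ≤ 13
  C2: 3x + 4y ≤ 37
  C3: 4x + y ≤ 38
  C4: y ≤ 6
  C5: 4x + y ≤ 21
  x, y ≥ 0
Each vertex is the intersection of two constraint boundaries that also satisfies all remaining constraints:
  x = 0 and y = 0 → (0, 0)
  4x + y = 21 and y = 0 → (5.25, 0)
  y = 6 and 4x + y = 21 → (3.75, 6)
  y = 6 and x = 0 → (0, 6)

Vertices: (0, 0), (5.25, 0), (3.75, 6), (0, 6)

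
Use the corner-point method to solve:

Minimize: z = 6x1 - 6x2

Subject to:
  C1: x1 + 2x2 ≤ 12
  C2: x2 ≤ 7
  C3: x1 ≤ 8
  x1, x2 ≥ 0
x1 = 0, x2 = 6, z = -36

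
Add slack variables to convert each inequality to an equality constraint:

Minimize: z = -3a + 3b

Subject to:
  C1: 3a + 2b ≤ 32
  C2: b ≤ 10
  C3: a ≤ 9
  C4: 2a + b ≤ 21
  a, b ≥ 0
min z = -3a + 3b

s.t.
  3a + 2b + s1 = 32
  b + s2 = 10
  a + s3 = 9
  2a + b + s4 = 21
  a, b, s1, s2, s3, s4 ≥ 0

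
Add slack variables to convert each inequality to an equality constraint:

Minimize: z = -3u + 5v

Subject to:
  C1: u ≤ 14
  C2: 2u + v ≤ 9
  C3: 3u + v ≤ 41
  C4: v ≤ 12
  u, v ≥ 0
min z = -3u + 5v

s.t.
  u + s1 = 14
  2u + v + s2 = 9
  3u + v + s3 = 41
  v + s4 = 12
  u, v, s1, s2, s3, s4 ≥ 0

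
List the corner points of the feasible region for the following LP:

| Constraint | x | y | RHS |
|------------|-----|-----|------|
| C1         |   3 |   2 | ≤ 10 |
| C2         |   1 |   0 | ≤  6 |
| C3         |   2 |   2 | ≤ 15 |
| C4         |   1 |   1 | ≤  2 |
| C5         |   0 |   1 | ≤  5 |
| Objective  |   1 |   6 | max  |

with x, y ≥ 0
Each vertex is the intersection of two constraint boundaries that also satisfies all remaining constraints:
  x = 0 and y = 0 → (0, 0)
  x + y = 2 and y = 0 → (2, 0)
  x + y = 2 and x = 0 → (0, 2)

Vertices: (0, 0), (2, 0), (0, 2)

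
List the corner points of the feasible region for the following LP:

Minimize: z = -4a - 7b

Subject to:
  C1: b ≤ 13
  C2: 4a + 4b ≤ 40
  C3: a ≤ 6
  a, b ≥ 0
Each vertex is the intersection of two constraint boundaries that also satisfies all remaining constraints:
  a = 0 and b = 0 → (0, 0)
  a = 6 and b = 0 → (6, 0)
  4a + 4b = 40 and a = 6 → (6, 4)
  4a + 4b = 40 and a = 0 → (0, 10)

Vertices: (0, 0), (6, 0), (6, 4), (0, 10)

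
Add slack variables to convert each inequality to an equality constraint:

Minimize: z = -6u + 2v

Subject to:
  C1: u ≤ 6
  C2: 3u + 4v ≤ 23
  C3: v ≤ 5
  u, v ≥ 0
min z = -6u + 2v

s.t.
  u + s1 = 6
  3u + 4v + s2 = 23
  v + s3 = 5
  u, v, s1, s2, s3 ≥ 0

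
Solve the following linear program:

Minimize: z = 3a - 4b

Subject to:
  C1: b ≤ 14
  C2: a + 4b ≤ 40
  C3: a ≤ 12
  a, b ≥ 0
a = 0, b = 10, z = -40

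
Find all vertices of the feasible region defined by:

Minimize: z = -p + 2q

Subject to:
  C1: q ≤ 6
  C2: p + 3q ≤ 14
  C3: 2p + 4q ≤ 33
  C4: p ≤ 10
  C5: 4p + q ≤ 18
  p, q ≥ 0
Each vertex is the intersection of two constraint boundaries that also satisfies all remaining constraints:
  p = 0 and q = 0 → (0, 0)
  4p + q = 18 and q = 0 → (4.5, 0)
  p + 3q = 14 and 4p + q = 18 → (3.636, 3.455)
  p + 3q = 14 and p = 0 → (0, 4.667)

Vertices: (0, 0), (4.5, 0), (3.636, 3.455), (0, 4.667)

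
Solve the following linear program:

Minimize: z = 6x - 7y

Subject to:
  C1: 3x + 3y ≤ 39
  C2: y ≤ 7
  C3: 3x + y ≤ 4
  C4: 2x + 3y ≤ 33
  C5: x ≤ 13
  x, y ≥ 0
x = 0, y = 4, z = -28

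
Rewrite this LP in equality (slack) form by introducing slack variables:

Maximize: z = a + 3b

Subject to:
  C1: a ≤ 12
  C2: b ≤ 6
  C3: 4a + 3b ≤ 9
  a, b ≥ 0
max z = a + 3b

s.t.
  a + s1 = 12
  b + s2 = 6
  4a + 3b + s3 = 9
  a, b, s1, s2, s3 ≥ 0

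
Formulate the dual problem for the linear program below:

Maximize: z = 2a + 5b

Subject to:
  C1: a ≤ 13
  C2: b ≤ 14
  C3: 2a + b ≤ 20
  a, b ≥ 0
Minimize: z = 13y1 + 14y2 + 20y3

Subject to:
  C1: -y1 - 2y3 ≤ -2
  C2: -y2 - y3 ≤ -5
  y1, y2, y3 ≥ 0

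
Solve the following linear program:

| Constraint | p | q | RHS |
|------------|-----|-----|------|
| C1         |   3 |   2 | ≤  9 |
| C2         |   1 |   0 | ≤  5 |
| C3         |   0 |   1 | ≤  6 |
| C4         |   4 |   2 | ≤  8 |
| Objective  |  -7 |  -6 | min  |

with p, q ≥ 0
p = 0, q = 4, z = -24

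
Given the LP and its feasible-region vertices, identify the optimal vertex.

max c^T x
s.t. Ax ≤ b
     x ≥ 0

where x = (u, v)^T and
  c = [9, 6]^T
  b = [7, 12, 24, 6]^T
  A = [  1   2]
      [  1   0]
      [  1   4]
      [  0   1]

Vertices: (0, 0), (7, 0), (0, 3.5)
(7, 0) with z = 63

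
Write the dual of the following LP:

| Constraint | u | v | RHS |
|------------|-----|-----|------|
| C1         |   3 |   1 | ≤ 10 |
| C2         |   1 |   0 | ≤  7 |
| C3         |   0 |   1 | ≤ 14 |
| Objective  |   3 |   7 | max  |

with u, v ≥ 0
Minimize: z = 10y1 + 7y2 + 14y3

Subject to:
  C1: -3y1 - y2 ≤ -3
  C2: -y1 - y3 ≤ -7
  y1, y2, y3 ≥ 0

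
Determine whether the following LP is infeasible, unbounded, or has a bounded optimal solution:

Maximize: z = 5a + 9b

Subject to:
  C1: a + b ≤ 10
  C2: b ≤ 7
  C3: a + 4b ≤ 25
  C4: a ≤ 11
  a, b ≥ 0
The point (5, 5) satisfies every constraint, so the LP is feasible; the constraints give a ≤ 11 and b ≤ 7, which with a, b ≥ 0 keep the feasible region inside a bounded box. A feasible, bounded LP attains a finite optimum at a vertex.

The LP has an optimal solution: (5, 5) with z = 70.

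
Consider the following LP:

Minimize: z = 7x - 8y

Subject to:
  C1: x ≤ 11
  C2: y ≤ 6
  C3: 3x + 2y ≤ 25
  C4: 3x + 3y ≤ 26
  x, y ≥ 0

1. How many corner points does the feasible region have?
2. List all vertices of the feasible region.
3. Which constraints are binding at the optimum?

1. 5
2. (0, 0), (8.333, 0), (7.667, 1), (2.667, 6), (0, 6)
3. C2, x ≥ 0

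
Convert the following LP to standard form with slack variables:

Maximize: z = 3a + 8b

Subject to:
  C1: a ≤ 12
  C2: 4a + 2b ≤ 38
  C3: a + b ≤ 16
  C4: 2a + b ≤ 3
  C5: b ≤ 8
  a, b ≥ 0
max z = 3a + 8b

s.t.
  a + s1 = 12
  4a + 2b + s2 = 38
  a + b + s3 = 16
  2a + b + s4 = 3
  b + s5 = 8
  a, b, s1, s2, s3, s4, s5 ≥ 0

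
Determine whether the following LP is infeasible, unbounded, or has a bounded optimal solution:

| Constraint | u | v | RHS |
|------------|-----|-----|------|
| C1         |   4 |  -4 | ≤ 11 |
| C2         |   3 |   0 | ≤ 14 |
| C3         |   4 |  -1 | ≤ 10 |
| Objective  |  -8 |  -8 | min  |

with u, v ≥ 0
Feasible point: (0, 0) satisfies every constraint, so the LP is feasible.
Direction d = (0, 1): for each constraint row a, a·d ≤ 0 —
  (4)(0) + (-4)(1) = -4 ≤ 0
  (3)(0) + (0)(1) = 0 ≤ 0
  (4)(0) + (-1)(1) = -1 ≤ 0
and d ≥ 0, so (0, 0) + t·d stays feasible for every t ≥ 0. Along this ray z = -8u - 8v changes by -8 per unit t, so z → −∞.

Unbounded — the objective can decrease without bound over the feasible region.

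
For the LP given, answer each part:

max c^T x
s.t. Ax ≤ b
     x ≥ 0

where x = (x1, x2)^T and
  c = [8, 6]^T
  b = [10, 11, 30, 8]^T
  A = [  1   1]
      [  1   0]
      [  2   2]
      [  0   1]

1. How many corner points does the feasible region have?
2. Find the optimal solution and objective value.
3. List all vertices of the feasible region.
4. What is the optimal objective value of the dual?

1. 4
2. x1 = 10, x2 = 0, z = 80
3. (0, 0), (10, 0), (2, 8), (0, 8)
4. 80 (by strong duality, equal to the primal optimum)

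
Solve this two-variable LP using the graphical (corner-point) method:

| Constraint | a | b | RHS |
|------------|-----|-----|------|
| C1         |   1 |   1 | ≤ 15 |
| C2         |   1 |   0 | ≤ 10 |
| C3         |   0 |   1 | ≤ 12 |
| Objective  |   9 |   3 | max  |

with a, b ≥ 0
Each vertex is the intersection of two constraint boundaries that also satisfies all remaining constraints:
  a = 0 and b = 0 → (0, 0)
  a = 10 and b = 0 → (10, 0)
  a + b = 15 and a = 10 → (10, 5)
  a + b = 15 and b = 12 → (3, 12)
  b = 12 and a = 0 → (0, 12)

Evaluating z = 9a + 3b at each vertex:
  (0, 0): z = 0
  (10, 0): z = 90
  (10, 5): z = 105
  (3, 12): z = 63
  (0, 12): z = 36

The maximum is at (10, 5) with z = 105.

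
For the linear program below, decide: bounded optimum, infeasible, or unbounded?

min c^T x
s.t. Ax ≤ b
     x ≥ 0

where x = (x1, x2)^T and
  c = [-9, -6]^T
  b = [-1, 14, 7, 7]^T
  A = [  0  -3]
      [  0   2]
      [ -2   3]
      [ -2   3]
Feasible point: (0, 1) satisfies every constraint, so the LP is feasible.
Direction d = (1, 0): for each constraint row a, a·d ≤ 0 —
  (0)(1) + (-3)(0) = 0 ≤ 0
  (0)(1) + (2)(0) = 0 ≤ 0
  (-2)(1) + (3)(0) = -2 ≤ 0
  (-2)(1) + (3)(0) = -2 ≤ 0
and d ≥ 0, so (0, 1) + t·d stays feasible for every t ≥ 0. Along this ray z = -9x1 - 6x2 changes by -9 per unit t, so z → −∞.

The LP is unbounded; z can be made arbitrarily small.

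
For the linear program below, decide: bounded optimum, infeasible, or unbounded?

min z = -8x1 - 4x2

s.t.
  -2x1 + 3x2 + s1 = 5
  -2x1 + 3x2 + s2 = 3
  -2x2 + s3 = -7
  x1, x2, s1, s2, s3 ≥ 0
Feasible point: (5, 4) satisfies every constraint, so the LP is feasible.
Direction d = (1, 0): for each constraint row a, a·d ≤ 0 —
  (-2)(1) + (3)(0) = -2 ≤ 0
  (-2)(1) + (3)(0) = -2 ≤ 0
  (0)(1) + (-2)(0) = 0 ≤ 0
and d ≥ 0, so (5, 4) + t·d stays feasible for every t ≥ 0. Along this ray z = -8x1 - 4x2 changes by -8 per unit t, so z → −∞.

Unbounded: there is a feasible ray along which z → −∞.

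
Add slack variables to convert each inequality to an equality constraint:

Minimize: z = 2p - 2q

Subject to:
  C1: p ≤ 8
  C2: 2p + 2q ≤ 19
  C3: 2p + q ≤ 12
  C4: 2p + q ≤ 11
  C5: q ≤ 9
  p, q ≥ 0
min z = 2p - 2q

s.t.
  p + s1 = 8
  2p + 2q + s2 = 19
  2p + q + s3 = 12
  2p + q + s4 = 11
  q + s5 = 9
  p, q, s1, s2, s3, s4, s5 ≥ 0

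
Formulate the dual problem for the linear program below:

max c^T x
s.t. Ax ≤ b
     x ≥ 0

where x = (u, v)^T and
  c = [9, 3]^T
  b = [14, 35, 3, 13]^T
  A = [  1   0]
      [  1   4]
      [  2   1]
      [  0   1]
Minimize: z = 14y1 + 35y2 + 3y3 + 13y4

Subject to:
  C1: -y1 - y2 - 2y3 ≤ -9
  C2: -4y2 - y3 - y4 ≤ -3
  y1, y2, y3, y4 ≥ 0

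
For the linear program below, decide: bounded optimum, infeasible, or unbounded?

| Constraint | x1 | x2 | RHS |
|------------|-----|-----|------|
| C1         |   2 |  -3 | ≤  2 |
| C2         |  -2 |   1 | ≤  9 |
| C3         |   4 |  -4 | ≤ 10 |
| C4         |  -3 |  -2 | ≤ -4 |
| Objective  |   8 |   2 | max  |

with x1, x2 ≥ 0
Feasible point: (0, 2) satisfies every constraint, so the LP is feasible.
Direction d = (1, 1): for each constraint row a, a·d ≤ 0 —
  (2)(1) + (-3)(1) = -1 ≤ 0
  (-2)(1) + (1)(1) = -1 ≤ 0
  (4)(1) + (-4)(1) = 0 ≤ 0
  (-3)(1) + (-2)(1) = -5 ≤ 0
and d ≥ 0, so (0, 2) + t·d stays feasible for every t ≥ 0. Along this ray z = 8x1 + 2x2 changes by 10 per unit t, so z → +∞.

Unbounded: there is a feasible ray along which z → +∞.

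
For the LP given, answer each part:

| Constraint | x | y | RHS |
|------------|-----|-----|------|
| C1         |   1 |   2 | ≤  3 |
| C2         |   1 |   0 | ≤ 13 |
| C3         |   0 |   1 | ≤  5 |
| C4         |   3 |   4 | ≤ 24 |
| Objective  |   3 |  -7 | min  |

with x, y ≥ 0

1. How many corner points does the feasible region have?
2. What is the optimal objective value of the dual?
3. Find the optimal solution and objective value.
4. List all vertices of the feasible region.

1. 3
2. -10.5 (by strong duality, equal to the primal optimum)
3. x = 0, y = 1.5, z = -10.5
4. (0, 0), (3, 0), (0, 1.5)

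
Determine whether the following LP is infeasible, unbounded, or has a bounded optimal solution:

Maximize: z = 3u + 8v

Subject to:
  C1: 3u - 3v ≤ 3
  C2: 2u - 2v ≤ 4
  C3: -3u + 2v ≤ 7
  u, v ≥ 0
Feasible point: (0, 0) satisfies every constraint, so the LP is feasible.
Direction d = (1, 1): for each constraint row a, a·d ≤ 0 —
  (3)(1) + (-3)(1) = 0 ≤ 0
  (2)(1) + (-2)(1) = 0 ≤ 0
  (-3)(1) + (2)(1) = -1 ≤ 0
and d ≥ 0, so (0, 0) + t·d stays feasible for every t ≥ 0. Along this ray z = 3u + 8v changes by 11 per unit t, so z → +∞.

Unbounded: there is a feasible ray along which z → +∞.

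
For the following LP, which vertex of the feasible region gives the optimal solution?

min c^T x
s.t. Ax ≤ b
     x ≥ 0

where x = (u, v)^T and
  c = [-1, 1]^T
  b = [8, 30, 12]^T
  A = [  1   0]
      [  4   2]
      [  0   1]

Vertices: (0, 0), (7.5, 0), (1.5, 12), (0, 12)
(7.5, 0) with z = -7.5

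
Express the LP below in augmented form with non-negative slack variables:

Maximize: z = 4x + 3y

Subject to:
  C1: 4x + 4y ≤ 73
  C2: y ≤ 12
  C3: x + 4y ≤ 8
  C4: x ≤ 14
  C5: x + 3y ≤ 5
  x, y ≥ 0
max z = 4x + 3y

s.t.
  4x + 4y + s1 = 73
  y + s2 = 12
  x + 4y + s3 = 8
  x + s4 = 14
  x + 3y + s5 = 5
  x, y, s1, s2, s3, s4, s5 ≥ 0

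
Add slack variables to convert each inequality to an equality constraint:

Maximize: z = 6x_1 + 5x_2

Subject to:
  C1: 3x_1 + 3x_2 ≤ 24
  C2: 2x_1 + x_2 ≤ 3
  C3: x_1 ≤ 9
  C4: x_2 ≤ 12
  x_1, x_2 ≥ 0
max z = 6x_1 + 5x_2

s.t.
  3x_1 + 3x_2 + s1 = 24
  2x_1 + x_2 + s2 = 3
  x_1 + s3 = 9
  x_2 + s4 = 12
  x_1, x_2, s1, s2, s3, s4 ≥ 0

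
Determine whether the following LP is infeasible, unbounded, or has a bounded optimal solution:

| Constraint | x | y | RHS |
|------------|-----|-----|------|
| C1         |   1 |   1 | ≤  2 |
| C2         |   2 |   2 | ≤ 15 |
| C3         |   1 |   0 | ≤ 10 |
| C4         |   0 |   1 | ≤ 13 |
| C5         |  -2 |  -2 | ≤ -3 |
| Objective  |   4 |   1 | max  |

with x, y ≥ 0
The point (2, 0) satisfies every constraint, so the LP is feasible; the constraints give x ≤ 10 and y ≤ 13, which with x, y ≥ 0 keep the feasible region inside a bounded box. A feasible, bounded LP attains a finite optimum at a vertex.

Evaluating z = 4x + y at each vertex:
  (1.5, 0): z = 6
  (2, 0): z = 8
  (0, 2): z = 2
  (0, 1.5): z = 1.5

Feasible with finite optimum z* = 8 at (2, 0).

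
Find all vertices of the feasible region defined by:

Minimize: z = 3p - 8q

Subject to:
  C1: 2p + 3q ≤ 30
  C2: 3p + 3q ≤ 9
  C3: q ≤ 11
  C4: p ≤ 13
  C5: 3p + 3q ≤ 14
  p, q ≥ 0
Each vertex is the intersection of two constraint boundaries that also satisfies all remaining constraints:
  p = 0 and q = 0 → (0, 0)
  3p + 3q = 9 and q = 0 → (3, 0)
  3p + 3q = 9 and p = 0 → (0, 3)

Vertices: (0, 0), (3, 0), (0, 3)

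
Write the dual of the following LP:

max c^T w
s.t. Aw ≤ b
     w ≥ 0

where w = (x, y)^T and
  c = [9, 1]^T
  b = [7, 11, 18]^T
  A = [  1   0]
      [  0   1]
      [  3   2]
Minimize: z = 7y1 + 11y2 + 18y3

Subject to:
  C1: -y1 - 3y3 ≤ -9
  C2: -y2 - 2y3 ≤ -1
  y1, y2, y3 ≥ 0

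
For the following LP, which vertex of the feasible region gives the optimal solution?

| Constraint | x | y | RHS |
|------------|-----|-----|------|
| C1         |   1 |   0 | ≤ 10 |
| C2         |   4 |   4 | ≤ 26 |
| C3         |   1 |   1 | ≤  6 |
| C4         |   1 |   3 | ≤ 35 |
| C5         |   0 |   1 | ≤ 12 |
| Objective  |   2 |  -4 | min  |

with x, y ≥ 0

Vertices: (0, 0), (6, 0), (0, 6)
(0, 6) with z = -24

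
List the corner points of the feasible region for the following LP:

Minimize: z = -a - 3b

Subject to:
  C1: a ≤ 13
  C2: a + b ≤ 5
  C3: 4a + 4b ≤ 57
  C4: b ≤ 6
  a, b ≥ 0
Each vertex is the intersection of two constraint boundaries that also satisfies all remaining constraints:
  a = 0 and b = 0 → (0, 0)
  a + b = 5 and b = 0 → (5, 0)
  a + b = 5 and a = 0 → (0, 5)

Vertices: (0, 0), (5, 0), (0, 5)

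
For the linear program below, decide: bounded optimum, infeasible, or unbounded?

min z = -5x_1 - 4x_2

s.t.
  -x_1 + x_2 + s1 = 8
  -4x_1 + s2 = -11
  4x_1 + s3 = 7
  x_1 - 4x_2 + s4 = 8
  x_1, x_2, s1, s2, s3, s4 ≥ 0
The row 4x_1 + s3 = 7 with s3 ≥ 0 requires 4x_1 ≤ 7, while the row -4x_1 + s2 = -11 with s2 ≥ 0 is equivalent to 4x_1 ≥ 11. Together they would need 11 ≤ 4x_1 ≤ 7, which is impossible since 11 > 7. No point satisfies all constraints.

Infeasible: no point satisfies all constraints simultaneously.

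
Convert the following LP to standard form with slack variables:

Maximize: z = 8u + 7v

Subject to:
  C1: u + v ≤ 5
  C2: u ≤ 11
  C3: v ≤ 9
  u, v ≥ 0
max z = 8u + 7v

s.t.
  u + v + s1 = 5
  u + s2 = 11
  v + s3 = 9
  u, v, s1, s2, s3 ≥ 0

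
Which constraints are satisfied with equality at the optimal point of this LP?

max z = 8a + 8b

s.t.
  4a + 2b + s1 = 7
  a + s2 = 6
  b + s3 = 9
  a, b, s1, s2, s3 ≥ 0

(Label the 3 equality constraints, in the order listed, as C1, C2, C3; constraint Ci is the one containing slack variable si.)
Optimal: a = 0, b = 3.5
Binding: C1, a ≥ 0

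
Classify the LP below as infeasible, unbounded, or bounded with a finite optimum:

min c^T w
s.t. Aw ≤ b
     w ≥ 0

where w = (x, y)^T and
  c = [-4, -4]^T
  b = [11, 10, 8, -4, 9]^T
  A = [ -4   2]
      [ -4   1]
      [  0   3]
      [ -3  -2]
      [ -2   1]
Feasible point: (0, 2) satisfies every constraint, so the LP is feasible.
Direction d = (1, 0): for each constraint row a, a·d ≤ 0 —
  (-4)(1) + (2)(0) = -4 ≤ 0
  (-4)(1) + (1)(0) = -4 ≤ 0
  (0)(1) + (3)(0) = 0 ≤ 0
  (-3)(1) + (-2)(0) = -3 ≤ 0
  (-2)(1) + (1)(0) = -2 ≤ 0
and d ≥ 0, so (0, 2) + t·d stays feasible for every t ≥ 0. Along this ray z = -4x - 4y changes by -4 per unit t, so z → −∞.

The LP is unbounded; z can be made arbitrarily small.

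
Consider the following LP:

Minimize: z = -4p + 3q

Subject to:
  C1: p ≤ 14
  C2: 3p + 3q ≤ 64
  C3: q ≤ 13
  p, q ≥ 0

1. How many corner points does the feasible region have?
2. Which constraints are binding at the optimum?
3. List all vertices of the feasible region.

1. 5
2. C1, q ≥ 0
3. (0, 0), (14, 0), (14, 7.333), (8.333, 13), (0, 13)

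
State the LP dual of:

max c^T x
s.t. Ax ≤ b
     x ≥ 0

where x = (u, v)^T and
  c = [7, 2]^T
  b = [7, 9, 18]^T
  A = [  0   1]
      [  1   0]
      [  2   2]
Minimize: z = 7y1 + 9y2 + 18y3

Subject to:
  C1: -y2 - 2y3 ≤ -7
  C2: -y1 - 2y3 ≤ -2
  y1, y2, y3 ≥ 0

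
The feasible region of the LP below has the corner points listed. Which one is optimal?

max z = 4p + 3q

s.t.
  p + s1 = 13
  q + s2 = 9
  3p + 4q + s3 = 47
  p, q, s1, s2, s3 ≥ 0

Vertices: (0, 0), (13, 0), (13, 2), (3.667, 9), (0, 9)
Evaluating z = 4p + 3q at each vertex:
  (0, 0): z = 0
  (13, 0): z = 52
  (13, 2): z = 58
  (3.667, 9): z = 41.67
  (0, 9): z = 27

The largest value is z = 58, attained at (13, 2).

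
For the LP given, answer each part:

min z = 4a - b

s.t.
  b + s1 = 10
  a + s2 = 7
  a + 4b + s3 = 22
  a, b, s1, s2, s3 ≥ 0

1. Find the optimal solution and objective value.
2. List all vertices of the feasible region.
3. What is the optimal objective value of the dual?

1. a = 0, b = 5.5, z = -5.5
2. (0, 0), (7, 0), (7, 3.75), (0, 5.5)
3. -5.5 (by strong duality, equal to the primal optimum)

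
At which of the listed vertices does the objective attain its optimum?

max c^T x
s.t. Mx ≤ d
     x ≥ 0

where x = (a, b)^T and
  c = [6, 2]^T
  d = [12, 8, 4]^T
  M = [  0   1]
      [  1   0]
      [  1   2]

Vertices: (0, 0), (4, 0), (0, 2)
(4, 0) with z = 24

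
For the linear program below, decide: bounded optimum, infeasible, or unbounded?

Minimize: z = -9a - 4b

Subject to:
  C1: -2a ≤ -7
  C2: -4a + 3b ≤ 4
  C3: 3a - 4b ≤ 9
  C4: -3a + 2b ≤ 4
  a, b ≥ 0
Feasible point: (4, 1) satisfies every constraint, so the LP is feasible.
Direction d = (1, 1): for each constraint row a, a·d ≤ 0 —
  (-2)(1) + (0)(1) = -2 ≤ 0
  (-4)(1) + (3)(1) = -1 ≤ 0
  (3)(1) + (-4)(1) = -1 ≤ 0
  (-3)(1) + (2)(1) = -1 ≤ 0
and d ≥ 0, so (4, 1) + t·d stays feasible for every t ≥ 0. Along this ray z = -9a - 4b changes by -13 per unit t, so z → −∞.

Unbounded: there is a feasible ray along which z → −∞.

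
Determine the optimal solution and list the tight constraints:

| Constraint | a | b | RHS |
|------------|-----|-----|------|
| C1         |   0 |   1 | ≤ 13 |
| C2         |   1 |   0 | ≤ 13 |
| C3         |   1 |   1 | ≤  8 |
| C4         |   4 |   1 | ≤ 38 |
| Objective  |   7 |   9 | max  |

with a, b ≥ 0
Optimal: a = 0, b = 8
Slack at optimum:
  C1: slack = 5
  C2: slack = 13
  C3: slack = 0 (binding)
  C4: slack = 30
  a ≥ 0: a = 0 (binding)
  b ≥ 0: b = 8
Binding constraints: C3, a ≥ 0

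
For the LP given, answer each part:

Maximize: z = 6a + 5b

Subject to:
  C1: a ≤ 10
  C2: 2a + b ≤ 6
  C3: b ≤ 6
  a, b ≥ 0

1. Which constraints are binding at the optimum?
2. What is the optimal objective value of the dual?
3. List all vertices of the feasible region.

1. C2, C3, a ≥ 0
2. 30 (by strong duality, equal to the primal optimum)
3. (0, 0), (3, 0), (0, 6)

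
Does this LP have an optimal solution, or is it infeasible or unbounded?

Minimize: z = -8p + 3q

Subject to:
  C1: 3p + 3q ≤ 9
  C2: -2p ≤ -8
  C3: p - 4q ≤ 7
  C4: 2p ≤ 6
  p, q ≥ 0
C4 requires 2p ≤ 6, while C2 (-2p ≤ -8) is equivalent to 2p ≥ 8. Together they would need 8 ≤ 2p ≤ 6, which is impossible since 8 > 6. No point satisfies all constraints.

The feasible region is empty; the LP is infeasible.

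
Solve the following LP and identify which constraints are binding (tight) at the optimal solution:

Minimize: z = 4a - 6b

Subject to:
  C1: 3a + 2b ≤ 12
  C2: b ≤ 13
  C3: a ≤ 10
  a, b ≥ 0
Optimal: a = 0, b = 6
Slack at optimum:
  C1: slack = 0 (binding)
  C2: slack = 7
  C3: slack = 10
  a ≥ 0: a = 0 (binding)
  b ≥ 0: b = 6
Binding constraints: C1, a ≥ 0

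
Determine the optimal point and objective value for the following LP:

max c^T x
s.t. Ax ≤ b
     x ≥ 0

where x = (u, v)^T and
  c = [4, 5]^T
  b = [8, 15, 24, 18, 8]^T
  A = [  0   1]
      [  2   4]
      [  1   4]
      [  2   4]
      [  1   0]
u = 7.5, v = 0, z = 30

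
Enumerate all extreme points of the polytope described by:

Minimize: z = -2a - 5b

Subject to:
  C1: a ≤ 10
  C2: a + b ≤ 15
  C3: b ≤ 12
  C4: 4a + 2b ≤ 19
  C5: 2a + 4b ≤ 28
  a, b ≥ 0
Each vertex is the intersection of two constraint boundaries that also satisfies all remaining constraints:
  a = 0 and b = 0 → (0, 0)
  4a + 2b = 19 and b = 0 → (4.75, 0)
  4a + 2b = 19 and 2a + 4b = 28 → (1.667, 6.167)
  2a + 4b = 28 and a = 0 → (0, 7)

Vertices: (0, 0), (4.75, 0), (1.667, 6.167), (0, 7)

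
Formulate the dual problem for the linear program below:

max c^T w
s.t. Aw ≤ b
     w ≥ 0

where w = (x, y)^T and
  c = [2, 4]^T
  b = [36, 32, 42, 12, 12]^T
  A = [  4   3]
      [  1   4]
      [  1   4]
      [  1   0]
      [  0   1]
Minimize: z = 36y1 + 32y2 + 42y3 + 12y4 + 12y5

Subject to:
  C1: -4y1 - y2 - y3 - y4 ≤ -2
  C2: -3y1 - 4y2 - 4y3 - y5 ≤ -4
  y1, y2, y3, y4, y5 ≥ 0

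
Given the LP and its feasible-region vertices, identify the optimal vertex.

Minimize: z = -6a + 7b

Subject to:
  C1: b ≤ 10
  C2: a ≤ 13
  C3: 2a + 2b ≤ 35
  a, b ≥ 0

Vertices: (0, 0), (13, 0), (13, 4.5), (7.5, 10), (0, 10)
Evaluating z = -6a + 7b at each vertex:
  (0, 0): z = 0
  (13, 0): z = -78
  (13, 4.5): z = -46.5
  (7.5, 10): z = 25
  (0, 10): z = 70

The smallest value is z = -78, attained at (13, 0).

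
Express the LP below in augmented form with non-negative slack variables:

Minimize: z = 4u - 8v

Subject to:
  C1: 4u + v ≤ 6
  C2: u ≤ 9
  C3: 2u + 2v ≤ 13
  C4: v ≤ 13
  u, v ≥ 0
min z = 4u - 8v

s.t.
  4u + v + s1 = 6
  u + s2 = 9
  2u + 2v + s3 = 13
  v + s4 = 13
  u, v, s1, s2, s3, s4 ≥ 0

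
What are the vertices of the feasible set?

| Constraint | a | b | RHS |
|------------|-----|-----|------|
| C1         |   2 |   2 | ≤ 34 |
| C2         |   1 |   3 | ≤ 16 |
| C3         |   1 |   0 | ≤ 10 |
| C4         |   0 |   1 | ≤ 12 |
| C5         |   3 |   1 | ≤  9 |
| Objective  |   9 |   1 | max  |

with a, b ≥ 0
Each vertex is the intersection of two constraint boundaries that also satisfies all remaining constraints:
  a = 0 and b = 0 → (0, 0)
  3a + b = 9 and b = 0 → (3, 0)
  a + 3b = 16 and 3a + b = 9 → (1.375, 4.875)
  a + 3b = 16 and a = 0 → (0, 5.333)

Vertices: (0, 0), (3, 0), (1.375, 4.875), (0, 5.333)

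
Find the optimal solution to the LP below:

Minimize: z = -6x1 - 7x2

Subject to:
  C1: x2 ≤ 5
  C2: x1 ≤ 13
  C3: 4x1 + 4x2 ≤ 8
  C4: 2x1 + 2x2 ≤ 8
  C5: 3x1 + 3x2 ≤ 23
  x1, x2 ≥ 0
Each vertex is the intersection of two constraint boundaries that also satisfies all remaining constraints:
  x1 = 0 and x2 = 0 → (0, 0)
  4x1 + 4x2 = 8 and x2 = 0 → (2, 0)
  4x1 + 4x2 = 8 and x1 = 0 → (0, 2)

Evaluating z = -6x1 - 7x2 at each vertex:
  (0, 0): z = 0
  (2, 0): z = -12
  (0, 2): z = -14

The minimum is at (0, 2) with z = -14.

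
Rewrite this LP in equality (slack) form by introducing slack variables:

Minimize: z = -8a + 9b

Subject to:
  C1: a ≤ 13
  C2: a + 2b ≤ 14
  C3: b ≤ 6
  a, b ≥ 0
min z = -8a + 9b

s.t.
  a + s1 = 13
  a + 2b + s2 = 14
  b + s3 = 6
  a, b, s1, s2, s3 ≥ 0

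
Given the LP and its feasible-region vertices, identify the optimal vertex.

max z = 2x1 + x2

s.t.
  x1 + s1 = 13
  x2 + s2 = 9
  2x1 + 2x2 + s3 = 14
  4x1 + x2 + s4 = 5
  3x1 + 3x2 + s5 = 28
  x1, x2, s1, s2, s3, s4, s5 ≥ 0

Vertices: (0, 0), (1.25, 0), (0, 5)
Evaluating z = 2x1 + x2 at each vertex:
  (0, 0): z = 0
  (1.25, 0): z = 2.5
  (0, 5): z = 5

The largest value is z = 5, attained at (0, 5).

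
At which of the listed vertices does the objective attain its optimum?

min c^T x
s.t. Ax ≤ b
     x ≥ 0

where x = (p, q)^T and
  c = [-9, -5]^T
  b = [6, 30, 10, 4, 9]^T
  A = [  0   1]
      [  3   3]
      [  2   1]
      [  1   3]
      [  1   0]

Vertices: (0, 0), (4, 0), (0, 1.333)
Evaluating z = -9p - 5q at each vertex:
  (0, 0): z = 0
  (4, 0): z = -36
  (0, 1.333): z = -6.667

The smallest value is z = -36, attained at (4, 0).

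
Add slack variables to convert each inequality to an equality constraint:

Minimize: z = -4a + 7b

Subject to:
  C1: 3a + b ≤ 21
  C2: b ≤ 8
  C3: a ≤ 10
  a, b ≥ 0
min z = -4a + 7b

s.t.
  3a + b + s1 = 21
  b + s2 = 8
  a + s3 = 10
  a, b, s1, s2, s3 ≥ 0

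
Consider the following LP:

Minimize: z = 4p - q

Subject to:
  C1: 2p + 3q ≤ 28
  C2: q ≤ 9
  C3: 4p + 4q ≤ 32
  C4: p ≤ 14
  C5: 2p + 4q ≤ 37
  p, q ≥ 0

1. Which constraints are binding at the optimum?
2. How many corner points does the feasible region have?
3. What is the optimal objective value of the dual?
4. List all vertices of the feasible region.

1. C3, p ≥ 0
2. 3
3. -8 (by strong duality, equal to the primal optimum)
4. (0, 0), (8, 0), (0, 8)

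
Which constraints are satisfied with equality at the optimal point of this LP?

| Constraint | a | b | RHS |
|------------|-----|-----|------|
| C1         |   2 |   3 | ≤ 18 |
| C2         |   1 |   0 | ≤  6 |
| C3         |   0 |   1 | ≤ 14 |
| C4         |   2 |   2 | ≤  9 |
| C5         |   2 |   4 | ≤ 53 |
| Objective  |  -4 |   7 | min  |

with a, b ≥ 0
Optimal: a = 4.5, b = 0
Slack at optimum:
  C1: slack = 9
  C2: slack = 1.5
  C3: slack = 14
  C4: slack = 0 (binding)
  C5: slack = 44
  a ≥ 0: a = 4.5
  b ≥ 0: b = 0 (binding)
Binding constraints: C4, b ≥ 0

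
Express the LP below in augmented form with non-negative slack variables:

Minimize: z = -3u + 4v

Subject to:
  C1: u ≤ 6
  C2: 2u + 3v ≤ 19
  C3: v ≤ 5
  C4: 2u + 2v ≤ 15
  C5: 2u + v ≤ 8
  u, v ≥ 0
min z = -3u + 4v

s.t.
  u + s1 = 6
  2u + 3v + s2 = 19
  v + s3 = 5
  2u + 2v + s4 = 15
  2u + v + s5 = 8
  u, v, s1, s2, s3, s4, s5 ≥ 0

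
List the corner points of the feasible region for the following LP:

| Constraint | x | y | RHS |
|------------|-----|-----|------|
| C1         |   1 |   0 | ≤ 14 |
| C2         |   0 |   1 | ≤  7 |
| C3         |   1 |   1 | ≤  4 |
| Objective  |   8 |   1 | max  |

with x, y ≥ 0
Each vertex is the intersection of two constraint boundaries that also satisfies all remaining constraints:
  x = 0 and y = 0 → (0, 0)
  x + y = 4 and y = 0 → (4, 0)
  x + y = 4 and x = 0 → (0, 4)

Vertices: (0, 0), (4, 0), (0, 4)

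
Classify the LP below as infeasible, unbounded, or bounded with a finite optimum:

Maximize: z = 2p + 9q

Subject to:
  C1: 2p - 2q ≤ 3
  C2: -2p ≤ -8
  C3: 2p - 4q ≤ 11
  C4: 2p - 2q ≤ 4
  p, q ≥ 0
Feasible point: (4, 3) satisfies every constraint, so the LP is feasible.
Direction d = (0, 1): for each constraint row a, a·d ≤ 0 —
  (2)(0) + (-2)(1) = -2 ≤ 0
  (-2)(0) + (0)(1) = 0 ≤ 0
  (2)(0) + (-4)(1) = -4 ≤ 0
  (2)(0) + (-2)(1) = -2 ≤ 0
and d ≥ 0, so (4, 3) + t·d stays feasible for every t ≥ 0. Along this ray z = 2p + 9q changes by 9 per unit t, so z → +∞.

Unbounded — the objective can increase without bound over the feasible region.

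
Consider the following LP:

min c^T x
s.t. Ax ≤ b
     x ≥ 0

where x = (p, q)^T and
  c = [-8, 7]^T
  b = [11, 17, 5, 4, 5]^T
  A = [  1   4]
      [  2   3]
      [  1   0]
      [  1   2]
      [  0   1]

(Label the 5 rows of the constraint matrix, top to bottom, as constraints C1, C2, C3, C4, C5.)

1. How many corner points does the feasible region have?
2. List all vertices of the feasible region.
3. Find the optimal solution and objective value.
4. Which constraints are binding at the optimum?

1. 3
2. (0, 0), (4, 0), (0, 2)
3. p = 4, q = 0, z = -32
4. C4, q ≥ 0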